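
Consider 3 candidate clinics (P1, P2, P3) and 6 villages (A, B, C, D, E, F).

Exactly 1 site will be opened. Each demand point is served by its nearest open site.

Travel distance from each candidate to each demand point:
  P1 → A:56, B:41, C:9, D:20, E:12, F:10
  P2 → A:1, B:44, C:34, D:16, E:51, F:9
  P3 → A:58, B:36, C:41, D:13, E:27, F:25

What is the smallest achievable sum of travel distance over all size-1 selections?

148

Open {P1}.
  A→P1 56, B→P1 41, C→P1 9, D→P1 20, E→P1 12, F→P1 10  ⇒ total 148.
Compare {P2}: total 155.
Compare {P3}: total 200.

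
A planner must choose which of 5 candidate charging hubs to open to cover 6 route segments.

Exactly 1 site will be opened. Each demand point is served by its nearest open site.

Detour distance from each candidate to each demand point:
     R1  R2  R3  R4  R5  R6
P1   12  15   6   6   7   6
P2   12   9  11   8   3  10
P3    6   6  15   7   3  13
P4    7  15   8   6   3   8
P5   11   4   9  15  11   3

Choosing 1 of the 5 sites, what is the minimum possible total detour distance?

47

Open {P4}.
  R1→P4 7, R2→P4 15, R3→P4 8, R4→P4 6, R5→P4 3, R6→P4 8  ⇒ total 47.
Compare {P3}: total 50.
Compare {P1}: total 52.
No size-1 selection does better; minimum is 47.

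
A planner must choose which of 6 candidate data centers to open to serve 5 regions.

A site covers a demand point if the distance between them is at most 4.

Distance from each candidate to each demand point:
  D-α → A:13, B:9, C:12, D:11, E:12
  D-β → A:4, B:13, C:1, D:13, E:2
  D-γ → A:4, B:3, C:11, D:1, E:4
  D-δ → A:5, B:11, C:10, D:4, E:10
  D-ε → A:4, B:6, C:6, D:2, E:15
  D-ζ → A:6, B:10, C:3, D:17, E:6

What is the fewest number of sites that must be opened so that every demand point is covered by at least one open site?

2

Coverage sets (demand points within 4 of each site):
  D-α: {}
  D-β: {A, C, E}
  D-γ: {A, B, D, E}
  D-δ: {D}
  D-ε: {A, D}
  D-ζ: {C}
No single site covers all 5 demand points.
But {D-β, D-γ} covers everything, so the minimum is 2.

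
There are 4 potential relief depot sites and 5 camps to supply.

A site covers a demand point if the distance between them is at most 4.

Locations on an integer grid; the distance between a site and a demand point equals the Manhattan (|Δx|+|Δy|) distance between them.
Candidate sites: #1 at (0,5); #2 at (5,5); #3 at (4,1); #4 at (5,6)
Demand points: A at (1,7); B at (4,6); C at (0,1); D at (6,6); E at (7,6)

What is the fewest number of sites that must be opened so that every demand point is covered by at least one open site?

2

Coverage sets (demand points within 4 of each site):
  #1: {A, C}
  #2: {B, D, E}
  #3: {C}
  #4: {B, D, E}
No single site covers all 5 demand points.
But {#1, #2} covers everything, so the minimum is 2.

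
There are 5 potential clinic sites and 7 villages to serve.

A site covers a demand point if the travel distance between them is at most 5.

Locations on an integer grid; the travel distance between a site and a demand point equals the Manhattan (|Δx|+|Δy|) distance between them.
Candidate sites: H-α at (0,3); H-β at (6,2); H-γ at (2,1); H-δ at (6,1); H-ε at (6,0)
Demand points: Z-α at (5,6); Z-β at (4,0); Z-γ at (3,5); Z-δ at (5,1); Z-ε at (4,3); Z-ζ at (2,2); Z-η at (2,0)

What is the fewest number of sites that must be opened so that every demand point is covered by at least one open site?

Coverage sets (demand points within 5 of each site):
  H-α: {Z-γ, Z-ε, Z-ζ, Z-η}
  H-β: {Z-α, Z-β, Z-δ, Z-ε, Z-ζ}
  H-γ: {Z-β, Z-γ, Z-δ, Z-ε, Z-ζ, Z-η}
  H-δ: {Z-β, Z-δ, Z-ε, Z-ζ, Z-η}
  H-ε: {Z-β, Z-δ, Z-ε, Z-η}
No single site covers all 7 demand points.
But {H-α, H-β} covers everything, so the minimum is 2.

2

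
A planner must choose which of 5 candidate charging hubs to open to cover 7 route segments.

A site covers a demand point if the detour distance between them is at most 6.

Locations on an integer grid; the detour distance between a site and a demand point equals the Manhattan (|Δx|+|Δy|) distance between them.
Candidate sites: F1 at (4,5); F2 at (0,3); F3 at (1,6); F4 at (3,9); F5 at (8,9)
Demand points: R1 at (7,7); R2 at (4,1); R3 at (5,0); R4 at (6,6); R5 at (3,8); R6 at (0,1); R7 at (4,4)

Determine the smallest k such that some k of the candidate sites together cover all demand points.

Coverage sets (demand points within 6 of each site):
  F1: {R1, R2, R3, R4, R5, R7}
  F2: {R2, R6, R7}
  F3: {R4, R5, R6, R7}
  F4: {R1, R4, R5, R7}
  F5: {R1, R4, R5}
No single site covers all 7 demand points.
But {F1, F2} covers everything, so the minimum is 2.

2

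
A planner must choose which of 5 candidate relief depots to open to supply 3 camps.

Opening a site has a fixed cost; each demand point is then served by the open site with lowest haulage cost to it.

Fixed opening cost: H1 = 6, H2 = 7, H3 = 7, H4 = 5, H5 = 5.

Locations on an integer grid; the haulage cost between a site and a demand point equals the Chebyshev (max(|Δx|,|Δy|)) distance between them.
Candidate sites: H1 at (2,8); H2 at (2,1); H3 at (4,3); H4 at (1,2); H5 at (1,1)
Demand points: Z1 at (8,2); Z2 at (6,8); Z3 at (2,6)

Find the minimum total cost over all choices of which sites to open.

Open {H1}: assign each demand point to its cheapest open site.
  Z1→H1 6, Z2→H1 4, Z3→H1 2
  haulage cost 12, fixed 6 → total 18.
Compare {H3}: haulage cost 12 + fixed 7 = 19.
Compare {H4}: haulage cost 17 + fixed 5 = 22.
Compare {H1, H3}: haulage cost 10 + fixed 13 = 23.
All other subsets cost ≥ 19. Minimum total cost: 18.

18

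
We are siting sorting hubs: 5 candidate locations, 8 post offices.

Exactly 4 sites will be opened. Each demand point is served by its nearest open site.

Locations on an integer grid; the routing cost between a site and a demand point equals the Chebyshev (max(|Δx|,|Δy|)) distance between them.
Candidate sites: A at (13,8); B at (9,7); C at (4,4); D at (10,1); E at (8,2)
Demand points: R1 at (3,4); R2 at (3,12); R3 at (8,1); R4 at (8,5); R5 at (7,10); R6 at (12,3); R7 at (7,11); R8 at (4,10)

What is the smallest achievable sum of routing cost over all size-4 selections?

24

Open {B, C, D, E}.
  R1→C 1, R2→B 6, R3→E 1, R4→B 2, R5→B 3, R6→D 2, R7→B 4, R8→B 5  ⇒ total 24.
Compare {A, B, C, D}: total 25.
Compare {A, B, C, E}: total 26.
No size-4 selection does better; minimum is 24.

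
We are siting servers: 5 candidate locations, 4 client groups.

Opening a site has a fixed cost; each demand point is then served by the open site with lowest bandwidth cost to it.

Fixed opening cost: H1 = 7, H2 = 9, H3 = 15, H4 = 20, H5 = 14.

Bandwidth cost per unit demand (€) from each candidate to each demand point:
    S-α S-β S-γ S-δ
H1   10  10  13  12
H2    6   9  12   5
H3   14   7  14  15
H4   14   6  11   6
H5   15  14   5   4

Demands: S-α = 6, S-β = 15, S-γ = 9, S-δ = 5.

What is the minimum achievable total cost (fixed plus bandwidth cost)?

Open {H2, H4, H5}: assign each demand point to its cheapest open site.
  S-α→H2 6×6=36, S-β→H4 15×6=90, S-γ→H5 9×5=45, S-δ→H5 5×4=20
  bandwidth cost 191, fixed 43 → total 234.
Compare {H1, H2, H4, H5}: bandwidth cost 191 + fixed 50 = 241.
Compare {H2, H3, H5}: bandwidth cost 206 + fixed 38 = 244.
Compare {H2, H3, H4, H5}: bandwidth cost 191 + fixed 58 = 249.
All other subsets cost ≥ 241. Minimum total cost: 234.

234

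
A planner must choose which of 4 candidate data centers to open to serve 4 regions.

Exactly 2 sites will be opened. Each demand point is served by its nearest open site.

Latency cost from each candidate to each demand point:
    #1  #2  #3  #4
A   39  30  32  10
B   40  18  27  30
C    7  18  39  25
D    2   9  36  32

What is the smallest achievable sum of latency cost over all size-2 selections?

Open {A, D}.
  #1→D 2, #2→D 9, #3→A 32, #4→A 10  ⇒ total 53.
Compare {A, C}: total 67.
Compare {B, D}: total 68.
No size-2 selection does better; minimum is 53.

53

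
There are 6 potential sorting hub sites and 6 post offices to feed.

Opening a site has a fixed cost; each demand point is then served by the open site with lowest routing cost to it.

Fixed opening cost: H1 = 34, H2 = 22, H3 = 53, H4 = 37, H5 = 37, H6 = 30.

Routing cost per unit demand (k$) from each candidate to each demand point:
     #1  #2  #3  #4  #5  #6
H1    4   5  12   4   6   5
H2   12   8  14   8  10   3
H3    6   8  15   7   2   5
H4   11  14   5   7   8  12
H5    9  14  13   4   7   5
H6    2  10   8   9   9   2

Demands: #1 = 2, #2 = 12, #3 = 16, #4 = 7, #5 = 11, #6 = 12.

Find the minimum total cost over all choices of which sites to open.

Open {H1, H4, H6}: assign each demand point to its cheapest open site.
  #1→H6 2×2=4, #2→H1 12×5=60, #3→H4 16×5=80, #4→H1 7×4=28, #5→H1 11×6=66, #6→H6 12×2=24
  routing cost 262, fixed 101 → total 363.
Compare {H1, H2, H4}: routing cost 278 + fixed 93 = 371.
Compare {H1, H3, H4, H6}: routing cost 218 + fixed 154 = 372.
Compare {H1, H4}: routing cost 302 + fixed 71 = 373.
All other subsets cost ≥ 371. Minimum total cost: 363.

363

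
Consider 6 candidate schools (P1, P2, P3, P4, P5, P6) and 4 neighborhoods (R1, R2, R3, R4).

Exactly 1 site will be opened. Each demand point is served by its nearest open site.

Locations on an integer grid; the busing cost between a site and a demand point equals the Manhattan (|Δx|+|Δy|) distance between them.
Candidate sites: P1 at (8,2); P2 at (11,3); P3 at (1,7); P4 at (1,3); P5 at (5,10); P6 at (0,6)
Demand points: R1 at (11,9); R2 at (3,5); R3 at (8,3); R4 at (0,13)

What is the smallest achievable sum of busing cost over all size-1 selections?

32

Open {P5}.
  R1→P5 7, R2→P5 7, R3→P5 10, R4→P5 8  ⇒ total 32.
Compare {P3}: total 34.
Compare {P6}: total 36.
No size-1 selection does better; minimum is 32.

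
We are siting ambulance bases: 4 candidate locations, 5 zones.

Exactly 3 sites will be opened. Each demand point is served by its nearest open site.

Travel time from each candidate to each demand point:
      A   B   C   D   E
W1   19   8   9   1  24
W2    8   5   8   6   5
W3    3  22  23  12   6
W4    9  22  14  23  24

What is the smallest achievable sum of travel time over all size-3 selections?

22

Open {W1, W2, W3}.
  A→W3 3, B→W2 5, C→W2 8, D→W1 1, E→W2 5  ⇒ total 22.
Compare {W1, W2, W4}: total 27.
Compare {W1, W3, W4}: total 27.
No size-3 selection does better; minimum is 22.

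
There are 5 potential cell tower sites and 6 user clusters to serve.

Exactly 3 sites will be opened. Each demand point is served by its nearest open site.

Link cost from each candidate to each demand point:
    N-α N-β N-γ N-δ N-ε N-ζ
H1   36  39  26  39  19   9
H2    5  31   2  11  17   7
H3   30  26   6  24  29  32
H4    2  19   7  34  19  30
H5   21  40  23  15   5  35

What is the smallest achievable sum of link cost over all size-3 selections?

Open {H2, H4, H5}.
  N-α→H4 2, N-β→H4 19, N-γ→H2 2, N-δ→H2 11, N-ε→H5 5, N-ζ→H2 7  ⇒ total 46.
Compare {H2, H3, H5}: total 56.
Compare {H1, H4, H5}: total 57.
No size-3 selection does better; minimum is 46.

46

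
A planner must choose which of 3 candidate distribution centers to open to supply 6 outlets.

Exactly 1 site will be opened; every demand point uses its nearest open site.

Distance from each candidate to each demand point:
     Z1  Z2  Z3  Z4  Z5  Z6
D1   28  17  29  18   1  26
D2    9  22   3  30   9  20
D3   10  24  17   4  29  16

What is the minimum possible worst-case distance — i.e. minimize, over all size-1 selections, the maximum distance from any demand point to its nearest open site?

Open {D1}.
  Farthest demand point is Z3 at distance 29 (to D1); all others are ≤ 29.
With {D3} the worst case is 29.
With {D2} the worst case is 30.
No size-1 selection achieves below 29.

29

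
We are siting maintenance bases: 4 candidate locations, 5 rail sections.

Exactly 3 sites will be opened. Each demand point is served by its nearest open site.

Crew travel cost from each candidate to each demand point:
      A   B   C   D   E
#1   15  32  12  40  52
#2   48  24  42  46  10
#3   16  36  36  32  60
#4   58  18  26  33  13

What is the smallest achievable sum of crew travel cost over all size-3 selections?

88

Open {#1, #2, #4}.
  A→#1 15, B→#4 18, C→#1 12, D→#4 33, E→#2 10  ⇒ total 88.
Compare {#1, #3, #4}: total 90.
Compare {#1, #2, #3}: total 93.
No size-3 selection does better; minimum is 88.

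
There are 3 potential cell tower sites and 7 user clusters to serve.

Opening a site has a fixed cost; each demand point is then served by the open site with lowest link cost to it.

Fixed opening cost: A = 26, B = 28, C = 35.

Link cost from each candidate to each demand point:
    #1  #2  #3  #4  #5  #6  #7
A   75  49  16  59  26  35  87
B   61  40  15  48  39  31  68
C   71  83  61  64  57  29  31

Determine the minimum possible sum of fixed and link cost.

326

Open {B, C}: assign each demand point to its cheapest open site.
  #1→B 61, #2→B 40, #3→B 15, #4→B 48, #5→B 39, #6→C 29, #7→C 31
  link cost 263, fixed 63 → total 326.
Compare {B}: link cost 302 + fixed 28 = 330.
Compare {A, B, C}: link cost 250 + fixed 89 = 339.
Compare {A, C}: link cost 281 + fixed 61 = 342.
All other subsets cost ≥ 330. Minimum total cost: 326.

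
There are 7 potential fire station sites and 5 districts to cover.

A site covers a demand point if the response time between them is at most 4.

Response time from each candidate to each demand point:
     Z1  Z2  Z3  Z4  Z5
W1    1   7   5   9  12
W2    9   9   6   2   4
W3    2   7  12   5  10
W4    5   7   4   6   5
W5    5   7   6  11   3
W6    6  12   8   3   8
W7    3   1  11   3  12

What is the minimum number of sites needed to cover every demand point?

3

Coverage sets (demand points within 4 of each site):
  W1: {Z1}
  W2: {Z4, Z5}
  W3: {Z1}
  W4: {Z3}
  W5: {Z5}
  W6: {Z4}
  W7: {Z1, Z2, Z4}
No 2 sites suffice: every size-2 union leaves at least one demand point uncovered.
But {W2, W4, W7} covers everything, so the minimum is 3.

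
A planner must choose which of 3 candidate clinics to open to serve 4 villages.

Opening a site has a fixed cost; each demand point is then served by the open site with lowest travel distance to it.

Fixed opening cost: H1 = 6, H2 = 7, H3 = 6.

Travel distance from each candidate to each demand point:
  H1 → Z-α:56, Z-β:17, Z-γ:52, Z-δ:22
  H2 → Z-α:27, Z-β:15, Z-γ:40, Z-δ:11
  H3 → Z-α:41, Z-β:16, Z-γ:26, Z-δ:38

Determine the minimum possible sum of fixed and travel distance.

92

Open {H2, H3}: assign each demand point to its cheapest open site.
  Z-α→H2 27, Z-β→H2 15, Z-γ→H3 26, Z-δ→H2 11
  travel distance 79, fixed 13 → total 92.
Compare {H1, H2, H3}: travel distance 79 + fixed 19 = 98.
Compare {H2}: travel distance 93 + fixed 7 = 100.
Compare {H1, H2}: travel distance 93 + fixed 13 = 106.
All other subsets cost ≥ 98. Minimum total cost: 92.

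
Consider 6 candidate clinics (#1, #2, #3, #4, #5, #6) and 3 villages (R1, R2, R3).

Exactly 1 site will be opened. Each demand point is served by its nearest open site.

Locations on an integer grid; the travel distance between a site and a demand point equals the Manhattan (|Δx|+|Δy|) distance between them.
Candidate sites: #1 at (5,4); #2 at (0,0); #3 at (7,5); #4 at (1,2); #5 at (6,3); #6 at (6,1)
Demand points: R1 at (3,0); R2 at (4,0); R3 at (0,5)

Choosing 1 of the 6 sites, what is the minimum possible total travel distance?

12

Open {#2}.
  R1→#2 3, R2→#2 4, R3→#2 5  ⇒ total 12.
Compare {#4}: total 13.
Compare {#1}: total 17.
No size-1 selection does better; minimum is 12.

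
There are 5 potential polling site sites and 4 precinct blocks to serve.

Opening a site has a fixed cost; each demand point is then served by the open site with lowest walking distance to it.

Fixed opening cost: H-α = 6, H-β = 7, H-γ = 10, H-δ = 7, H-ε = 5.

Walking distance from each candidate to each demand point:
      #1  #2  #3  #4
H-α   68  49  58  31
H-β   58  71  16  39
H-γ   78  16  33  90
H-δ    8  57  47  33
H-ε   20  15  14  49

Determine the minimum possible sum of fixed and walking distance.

82

Open {H-δ, H-ε}: assign each demand point to its cheapest open site.
  #1→H-δ 8, #2→H-ε 15, #3→H-ε 14, #4→H-δ 33
  walking distance 70, fixed 12 → total 82.
Compare {H-α, H-δ, H-ε}: walking distance 68 + fixed 18 = 86.
Compare {H-β, H-δ, H-ε}: walking distance 70 + fixed 19 = 89.
Compare {H-α, H-ε}: walking distance 80 + fixed 11 = 91.
All other subsets cost ≥ 86. Minimum total cost: 82.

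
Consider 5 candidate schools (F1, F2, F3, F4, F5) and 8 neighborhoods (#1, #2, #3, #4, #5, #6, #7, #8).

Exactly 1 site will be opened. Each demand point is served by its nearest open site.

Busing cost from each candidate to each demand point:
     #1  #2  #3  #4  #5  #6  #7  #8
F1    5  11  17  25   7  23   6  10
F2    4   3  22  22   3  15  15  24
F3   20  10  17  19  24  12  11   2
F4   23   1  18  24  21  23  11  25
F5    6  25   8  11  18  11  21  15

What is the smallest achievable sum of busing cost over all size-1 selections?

Open {F1}.
  #1→F1 5, #2→F1 11, #3→F1 17, #4→F1 25, #5→F1 7, #6→F1 23, #7→F1 6, #8→F1 10  ⇒ total 104.
Compare {F2}: total 108.
Compare {F3}: total 115.
No size-1 selection does better; minimum is 104.

104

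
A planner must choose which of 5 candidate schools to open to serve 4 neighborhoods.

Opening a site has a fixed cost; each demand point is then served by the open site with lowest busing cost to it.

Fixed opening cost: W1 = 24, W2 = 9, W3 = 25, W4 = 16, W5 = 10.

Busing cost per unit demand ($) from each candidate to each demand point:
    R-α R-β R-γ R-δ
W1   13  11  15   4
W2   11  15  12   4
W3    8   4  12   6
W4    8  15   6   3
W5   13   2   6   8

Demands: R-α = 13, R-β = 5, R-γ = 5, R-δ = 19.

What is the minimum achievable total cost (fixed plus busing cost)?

227

Open {W4, W5}: assign each demand point to its cheapest open site.
  R-α→W4 13×8=104, R-β→W5 5×2=10, R-γ→W4 5×6=30, R-δ→W4 19×3=57
  busing cost 201, fixed 26 → total 227.
Compare {W2, W4, W5}: busing cost 201 + fixed 35 = 236.
Compare {W1, W4, W5}: busing cost 201 + fixed 50 = 251.
Compare {W3, W4}: busing cost 211 + fixed 41 = 252.
All other subsets cost ≥ 236. Minimum total cost: 227.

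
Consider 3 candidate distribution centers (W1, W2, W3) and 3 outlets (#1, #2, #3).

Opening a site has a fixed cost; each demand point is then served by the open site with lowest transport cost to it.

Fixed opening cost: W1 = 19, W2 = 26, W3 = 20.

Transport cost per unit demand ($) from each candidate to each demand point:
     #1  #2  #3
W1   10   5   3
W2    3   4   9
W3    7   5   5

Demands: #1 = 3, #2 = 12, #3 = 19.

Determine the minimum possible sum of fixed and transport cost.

Open {W1, W2}: assign each demand point to its cheapest open site.
  #1→W2 3×3=9, #2→W2 12×4=48, #3→W1 19×3=57
  transport cost 114, fixed 45 → total 159.
Compare {W1}: transport cost 147 + fixed 19 = 166.
Compare {W1, W3}: transport cost 138 + fixed 39 = 177.
Compare {W1, W2, W3}: transport cost 114 + fixed 65 = 179.
All other subsets cost ≥ 166. Minimum total cost: 159.

159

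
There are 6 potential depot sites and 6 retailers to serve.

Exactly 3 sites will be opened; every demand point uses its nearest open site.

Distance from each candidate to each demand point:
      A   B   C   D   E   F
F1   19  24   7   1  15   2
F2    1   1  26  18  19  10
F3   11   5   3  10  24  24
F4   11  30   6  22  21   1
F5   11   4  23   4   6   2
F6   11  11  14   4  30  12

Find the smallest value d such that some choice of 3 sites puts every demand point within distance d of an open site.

6

Open {F2, F3, F5}.
  Farthest demand point is E at distance 6 (to F5); all others are ≤ 6.
With {F2, F4, F5} the worst case is 6.
With {F1, F2, F5} the worst case is 7.
No size-3 selection achieves below 6.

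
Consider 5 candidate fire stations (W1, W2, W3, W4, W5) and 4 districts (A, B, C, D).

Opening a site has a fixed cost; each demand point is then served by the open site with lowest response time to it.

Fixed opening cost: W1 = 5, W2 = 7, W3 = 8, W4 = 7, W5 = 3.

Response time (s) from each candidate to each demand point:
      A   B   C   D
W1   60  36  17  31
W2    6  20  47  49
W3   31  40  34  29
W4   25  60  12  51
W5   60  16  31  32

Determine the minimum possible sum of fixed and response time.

Open {W2, W4, W5}: assign each demand point to its cheapest open site.
  A→W2 6, B→W5 16, C→W4 12, D→W5 32
  response time 66, fixed 17 → total 83.
Compare {W1, W2, W5}: response time 70 + fixed 15 = 85.
Compare {W1, W2}: response time 74 + fixed 12 = 86.
Compare {W1, W2, W4, W5}: response time 65 + fixed 22 = 87.
All other subsets cost ≥ 85. Minimum total cost: 83.

83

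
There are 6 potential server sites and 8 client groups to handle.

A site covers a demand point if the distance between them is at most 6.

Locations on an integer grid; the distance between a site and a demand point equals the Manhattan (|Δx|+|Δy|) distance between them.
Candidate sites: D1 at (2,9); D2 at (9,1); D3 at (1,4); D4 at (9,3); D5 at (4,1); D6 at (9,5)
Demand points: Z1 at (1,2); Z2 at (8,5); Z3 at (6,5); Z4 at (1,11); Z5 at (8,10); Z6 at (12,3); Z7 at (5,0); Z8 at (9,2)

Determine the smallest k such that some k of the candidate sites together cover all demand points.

3

Coverage sets (demand points within 6 of each site):
  D1: {Z4}
  D2: {Z2, Z6, Z7, Z8}
  D3: {Z1, Z3}
  D4: {Z2, Z3, Z6, Z8}
  D5: {Z1, Z3, Z7, Z8}
  D6: {Z2, Z3, Z5, Z6, Z8}
No 2 sites suffice: every size-2 union leaves at least one demand point uncovered.
But {D1, D5, D6} covers everything, so the minimum is 3.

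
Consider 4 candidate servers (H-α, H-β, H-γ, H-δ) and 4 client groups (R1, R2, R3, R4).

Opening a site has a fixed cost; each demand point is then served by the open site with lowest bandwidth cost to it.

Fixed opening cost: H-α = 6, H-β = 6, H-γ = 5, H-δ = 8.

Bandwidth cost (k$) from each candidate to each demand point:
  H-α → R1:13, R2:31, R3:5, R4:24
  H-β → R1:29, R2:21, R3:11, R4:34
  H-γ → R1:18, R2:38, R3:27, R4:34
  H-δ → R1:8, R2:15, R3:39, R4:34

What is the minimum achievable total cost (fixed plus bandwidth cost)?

66

Open {H-α, H-δ}: assign each demand point to its cheapest open site.
  R1→H-δ 8, R2→H-δ 15, R3→H-α 5, R4→H-α 24
  bandwidth cost 52, fixed 14 → total 66.
Compare {H-α, H-γ, H-δ}: bandwidth cost 52 + fixed 19 = 71.
Compare {H-α, H-β, H-δ}: bandwidth cost 52 + fixed 20 = 72.
Compare {H-α, H-β}: bandwidth cost 63 + fixed 12 = 75.
All other subsets cost ≥ 71. Minimum total cost: 66.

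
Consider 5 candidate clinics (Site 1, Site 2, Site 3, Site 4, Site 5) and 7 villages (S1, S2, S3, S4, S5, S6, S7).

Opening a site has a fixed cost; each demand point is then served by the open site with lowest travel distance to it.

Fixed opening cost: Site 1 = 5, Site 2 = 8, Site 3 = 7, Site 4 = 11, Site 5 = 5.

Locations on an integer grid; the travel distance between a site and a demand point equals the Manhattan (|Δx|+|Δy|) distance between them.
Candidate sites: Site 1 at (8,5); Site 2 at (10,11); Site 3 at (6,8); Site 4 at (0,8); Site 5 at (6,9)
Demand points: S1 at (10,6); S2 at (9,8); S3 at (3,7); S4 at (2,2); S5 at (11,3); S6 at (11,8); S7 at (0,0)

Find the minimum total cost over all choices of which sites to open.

Open {Site 1}: assign each demand point to its cheapest open site.
  S1→Site 1 3, S2→Site 1 4, S3→Site 1 7, S4→Site 1 9, S5→Site 1 5, S6→Site 1 6, S7→Site 1 13
  travel distance 47, fixed 5 → total 52.
Compare {Site 1, Site 3}: travel distance 42 + fixed 12 = 54.
Compare {Site 1, Site 4}: travel distance 38 + fixed 16 = 54.
Compare {Site 1, Site 5}: travel distance 45 + fixed 10 = 55.
All other subsets cost ≥ 54. Minimum total cost: 52.

52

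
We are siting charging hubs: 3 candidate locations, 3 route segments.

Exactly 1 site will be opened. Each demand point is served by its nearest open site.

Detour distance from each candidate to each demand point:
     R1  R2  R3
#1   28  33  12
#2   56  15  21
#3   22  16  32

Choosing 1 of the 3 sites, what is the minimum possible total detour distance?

Open {#3}.
  R1→#3 22, R2→#3 16, R3→#3 32  ⇒ total 70.
Compare {#1}: total 73.
Compare {#2}: total 92.

70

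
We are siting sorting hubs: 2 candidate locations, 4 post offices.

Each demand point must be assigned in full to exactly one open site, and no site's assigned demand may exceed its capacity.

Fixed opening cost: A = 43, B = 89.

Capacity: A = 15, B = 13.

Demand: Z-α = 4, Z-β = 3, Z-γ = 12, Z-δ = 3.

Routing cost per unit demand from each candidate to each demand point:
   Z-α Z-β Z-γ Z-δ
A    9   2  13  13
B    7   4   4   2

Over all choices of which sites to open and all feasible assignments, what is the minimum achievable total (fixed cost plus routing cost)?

261

Open {A, B}; cheapest assignment that respects the capacities:
  A (cap 15, load 10): Z-α, Z-β, Z-δ — cost 4×9 + 3×2 + 3×13 = 81
  B (cap 13, load 12): Z-γ — cost 12×4 = 48
  Shipping 129, fixed 132 → total 261.
  Any other capacity-feasible assignment to {A, B} ships for at least 129.
Total demand is 22 and no other set of sites has combined capacity ≥ 22, so {A, B} is the only feasible choice of open sites. Minimum: 261.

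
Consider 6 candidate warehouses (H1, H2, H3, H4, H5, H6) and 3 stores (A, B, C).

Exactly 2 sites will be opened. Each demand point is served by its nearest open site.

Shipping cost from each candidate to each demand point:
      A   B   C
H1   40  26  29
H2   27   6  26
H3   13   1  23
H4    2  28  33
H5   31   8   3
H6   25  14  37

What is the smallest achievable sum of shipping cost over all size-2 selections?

Open {H4, H5}.
  A→H4 2, B→H5 8, C→H5 3  ⇒ total 13.
Compare {H3, H5}: total 17.
Compare {H3, H4}: total 26.
No size-2 selection does better; minimum is 13.

13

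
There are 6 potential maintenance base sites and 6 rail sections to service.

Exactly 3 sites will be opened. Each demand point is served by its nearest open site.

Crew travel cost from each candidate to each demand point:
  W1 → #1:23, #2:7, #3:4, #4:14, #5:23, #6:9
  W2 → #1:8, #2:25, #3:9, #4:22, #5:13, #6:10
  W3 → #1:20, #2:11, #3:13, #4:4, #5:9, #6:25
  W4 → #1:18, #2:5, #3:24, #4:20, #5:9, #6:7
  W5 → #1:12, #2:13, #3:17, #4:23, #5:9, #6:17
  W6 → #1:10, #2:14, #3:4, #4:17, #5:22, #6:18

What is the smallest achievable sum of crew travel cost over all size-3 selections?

39

Open {W3, W4, W6}.
  #1→W6 10, #2→W4 5, #3→W6 4, #4→W3 4, #5→W3 9, #6→W4 7  ⇒ total 39.
Compare {W1, W2, W3}: total 41.
Compare {W2, W3, W4}: total 42.
No size-3 selection does better; minimum is 39.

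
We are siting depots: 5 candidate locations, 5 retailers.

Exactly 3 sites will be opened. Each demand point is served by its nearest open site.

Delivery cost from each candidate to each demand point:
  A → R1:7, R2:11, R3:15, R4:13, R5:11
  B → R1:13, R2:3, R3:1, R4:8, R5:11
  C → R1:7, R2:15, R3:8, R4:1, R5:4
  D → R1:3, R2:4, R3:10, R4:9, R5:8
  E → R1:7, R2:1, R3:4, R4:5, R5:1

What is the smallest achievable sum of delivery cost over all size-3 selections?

Open {C, D, E}.
  R1→D 3, R2→E 1, R3→E 4, R4→C 1, R5→E 1  ⇒ total 10.
Compare {B, C, E}: total 11.
Compare {B, D, E}: total 11.
No size-3 selection does better; minimum is 10.

10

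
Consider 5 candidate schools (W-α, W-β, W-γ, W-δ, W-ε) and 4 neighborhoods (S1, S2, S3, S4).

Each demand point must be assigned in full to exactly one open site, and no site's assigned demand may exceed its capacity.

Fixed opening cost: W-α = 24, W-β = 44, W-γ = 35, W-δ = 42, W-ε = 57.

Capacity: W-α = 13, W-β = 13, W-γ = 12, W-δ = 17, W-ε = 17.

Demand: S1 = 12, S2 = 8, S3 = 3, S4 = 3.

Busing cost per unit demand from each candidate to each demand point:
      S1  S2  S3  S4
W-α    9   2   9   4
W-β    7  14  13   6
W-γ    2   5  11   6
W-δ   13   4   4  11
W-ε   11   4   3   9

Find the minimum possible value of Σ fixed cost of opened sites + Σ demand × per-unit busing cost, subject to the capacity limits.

Open {W-α, W-γ, W-δ}; cheapest assignment that respects the capacities:
  W-α (cap 13, load 11): S2, S4 — cost 8×2 + 3×4 = 28
  W-γ (cap 12, load 12): S1 — cost 12×2 = 24
  W-δ (cap 17, load 3): S3 — cost 3×4 = 12
  Shipping 64, fixed 101 → total 165.
  Any other capacity-feasible assignment to {W-α, W-γ, W-δ} ships for at least 64.
Compare {W-α, W-γ, W-ε}: its best feasible assignment gives total 177.
Compare {W-γ, W-δ}: its best feasible assignment gives total 178.
Every other set of open sites that can feasibly serve all demand totals ≥ 177 even under its best assignment. Minimum: 165.

165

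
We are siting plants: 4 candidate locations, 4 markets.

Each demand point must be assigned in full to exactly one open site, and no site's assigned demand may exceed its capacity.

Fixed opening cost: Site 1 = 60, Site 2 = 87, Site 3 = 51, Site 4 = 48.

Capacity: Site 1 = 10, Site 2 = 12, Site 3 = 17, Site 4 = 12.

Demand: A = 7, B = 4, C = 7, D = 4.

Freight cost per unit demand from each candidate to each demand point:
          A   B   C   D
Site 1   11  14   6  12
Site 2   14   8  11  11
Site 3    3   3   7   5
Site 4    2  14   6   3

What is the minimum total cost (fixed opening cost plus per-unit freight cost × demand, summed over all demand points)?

Open {Site 3, Site 4}; cheapest assignment that respects the capacities:
  Site 3 (cap 17, load 11): B, C — cost 4×3 + 7×7 = 61
  Site 4 (cap 12, load 11): A, D — cost 7×2 + 4×3 = 26
  Shipping 87, fixed 99 → total 186.
  Any other capacity-feasible assignment to {Site 3, Site 4} ships for at least 87.
Compare {Site 1, Site 3}: its best feasible assignment gives total 206.
Compare {Site 1, Site 3, Site 4}: its best feasible assignment gives total 239.
Every other set of open sites that can feasibly serve all demand totals ≥ 206 even under its best assignment. Minimum: 186.

186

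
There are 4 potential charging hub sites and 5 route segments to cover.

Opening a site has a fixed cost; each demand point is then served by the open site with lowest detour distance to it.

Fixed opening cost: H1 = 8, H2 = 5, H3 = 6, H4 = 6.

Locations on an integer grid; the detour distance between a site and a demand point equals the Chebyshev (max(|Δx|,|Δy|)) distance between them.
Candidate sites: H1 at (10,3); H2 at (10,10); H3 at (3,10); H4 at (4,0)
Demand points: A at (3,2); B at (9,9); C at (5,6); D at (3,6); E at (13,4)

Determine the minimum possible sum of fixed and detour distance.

31

Open {H2, H4}: assign each demand point to its cheapest open site.
  A→H4 2, B→H2 1, C→H2 5, D→H4 6, E→H2 6
  detour distance 20, fixed 11 → total 31.
Compare {H2}: detour distance 27 + fixed 5 = 32.
Compare {H2, H3}: detour distance 23 + fixed 11 = 34.
Compare {H2, H3, H4}: detour distance 17 + fixed 17 = 34.
All other subsets cost ≥ 32. Minimum total cost: 31.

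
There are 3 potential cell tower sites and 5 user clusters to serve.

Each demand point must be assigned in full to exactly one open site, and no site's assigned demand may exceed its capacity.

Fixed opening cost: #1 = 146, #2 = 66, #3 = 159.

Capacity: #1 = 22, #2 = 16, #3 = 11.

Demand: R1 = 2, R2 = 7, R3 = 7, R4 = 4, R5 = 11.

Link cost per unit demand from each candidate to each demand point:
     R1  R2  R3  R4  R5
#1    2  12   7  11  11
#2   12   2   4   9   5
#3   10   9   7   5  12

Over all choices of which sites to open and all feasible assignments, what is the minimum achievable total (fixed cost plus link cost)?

Open {#1, #2}; cheapest assignment that respects the capacities:
  #1 (cap 22, load 17): R1, R4, R5 — cost 2×2 + 4×11 + 11×11 = 169
  #2 (cap 16, load 14): R2, R3 — cost 7×2 + 7×4 = 42
  Shipping 211, fixed 212 → total 423.
  Any other capacity-feasible assignment to {#1, #2} ships for at least 211.
Compare {#1, #2, #3}: its best feasible assignment gives total 558.
Compare {#1, #3}: its best feasible assignment gives total 562.
Every other set of open sites that can feasibly serve all demand totals ≥ 558 even under its best assignment. Minimum: 423.

423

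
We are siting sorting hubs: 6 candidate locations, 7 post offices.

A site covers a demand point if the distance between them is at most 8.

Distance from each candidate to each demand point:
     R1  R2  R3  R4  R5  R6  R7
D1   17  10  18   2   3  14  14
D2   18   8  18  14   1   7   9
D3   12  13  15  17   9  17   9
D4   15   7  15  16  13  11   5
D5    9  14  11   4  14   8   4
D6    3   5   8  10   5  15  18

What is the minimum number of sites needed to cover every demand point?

2

Coverage sets (demand points within 8 of each site):
  D1: {R4, R5}
  D2: {R2, R5, R6}
  D3: {}
  D4: {R2, R7}
  D5: {R4, R6, R7}
  D6: {R1, R2, R3, R5}
No single site covers all 7 demand points.
But {D5, D6} covers everything, so the minimum is 2.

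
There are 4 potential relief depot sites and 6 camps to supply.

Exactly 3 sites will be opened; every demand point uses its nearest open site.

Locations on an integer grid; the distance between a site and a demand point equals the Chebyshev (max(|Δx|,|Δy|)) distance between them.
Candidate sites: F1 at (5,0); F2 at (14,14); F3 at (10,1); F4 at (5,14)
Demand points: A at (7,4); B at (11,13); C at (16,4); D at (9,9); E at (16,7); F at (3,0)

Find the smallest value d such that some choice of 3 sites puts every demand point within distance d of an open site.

6

Open {F1, F2, F3}.
  Farthest demand point is C at distance 6 (to F3); all others are ≤ 6.
With {F1, F3, F4} the worst case is 6.
With {F2, F3, F4} the worst case is 7.
No size-3 selection achieves below 6.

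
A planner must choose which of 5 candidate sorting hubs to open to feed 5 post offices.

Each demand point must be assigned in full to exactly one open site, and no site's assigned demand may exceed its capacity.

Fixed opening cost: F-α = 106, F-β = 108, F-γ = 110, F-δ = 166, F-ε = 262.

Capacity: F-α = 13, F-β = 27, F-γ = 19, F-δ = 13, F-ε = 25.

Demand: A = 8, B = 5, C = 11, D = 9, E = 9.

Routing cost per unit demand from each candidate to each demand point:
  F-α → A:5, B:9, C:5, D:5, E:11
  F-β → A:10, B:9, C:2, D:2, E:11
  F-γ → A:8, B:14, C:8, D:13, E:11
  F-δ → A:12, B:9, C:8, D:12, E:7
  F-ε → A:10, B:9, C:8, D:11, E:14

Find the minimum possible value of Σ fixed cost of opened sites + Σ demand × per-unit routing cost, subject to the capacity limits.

466

Open {F-β, F-γ}; cheapest assignment that respects the capacities:
  F-β (cap 27, load 25): B, C, D — cost 5×9 + 11×2 + 9×2 = 85
  F-γ (cap 19, load 17): A, E — cost 8×8 + 9×11 = 163
  Shipping 248, fixed 218 → total 466.
  Any other capacity-feasible assignment to {F-β, F-γ} ships for at least 248.
Compare {F-α, F-β, F-γ}: its best feasible assignment gives total 548.
Compare {F-α, F-β, F-δ}: its best feasible assignment gives total 568.
Every other set of open sites that can feasibly serve all demand totals ≥ 548 even under its best assignment. Minimum: 466.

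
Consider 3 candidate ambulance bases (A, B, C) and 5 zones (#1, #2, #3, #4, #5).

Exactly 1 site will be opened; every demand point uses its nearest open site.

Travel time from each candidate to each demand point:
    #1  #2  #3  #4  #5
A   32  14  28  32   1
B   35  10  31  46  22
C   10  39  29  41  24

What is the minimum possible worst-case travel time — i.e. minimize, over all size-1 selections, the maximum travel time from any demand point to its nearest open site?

32

Open {A}.
  Farthest demand point is #1 at travel time 32 (to A); all others are ≤ 32.
With {C} the worst case is 41.
With {B} the worst case is 46.
No size-1 selection achieves below 32.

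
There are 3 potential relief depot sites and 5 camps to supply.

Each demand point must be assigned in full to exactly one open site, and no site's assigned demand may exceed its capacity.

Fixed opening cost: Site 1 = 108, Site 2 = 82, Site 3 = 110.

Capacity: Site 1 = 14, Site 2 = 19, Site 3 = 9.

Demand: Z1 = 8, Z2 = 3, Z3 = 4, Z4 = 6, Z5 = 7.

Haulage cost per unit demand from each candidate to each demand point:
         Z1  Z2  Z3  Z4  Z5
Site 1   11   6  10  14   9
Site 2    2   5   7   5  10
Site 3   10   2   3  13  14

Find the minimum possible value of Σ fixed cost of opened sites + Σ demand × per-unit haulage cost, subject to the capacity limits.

Open {Site 1, Site 2}; cheapest assignment that respects the capacities:
  Site 1 (cap 14, load 10): Z2, Z5 — cost 3×6 + 7×9 = 81
  Site 2 (cap 19, load 18): Z1, Z3, Z4 — cost 8×2 + 4×7 + 6×5 = 74
  Shipping 155, fixed 190 → total 345.
  Any other capacity-feasible assignment to {Site 1, Site 2} ships for at least 155.
Compare {Site 2, Site 3}: its best feasible assignment gives total 390.
Compare {Site 1, Site 2, Site 3}: its best feasible assignment gives total 427.
Every other set of open sites that can feasibly serve all demand totals ≥ 390 even under its best assignment. Minimum: 345.

345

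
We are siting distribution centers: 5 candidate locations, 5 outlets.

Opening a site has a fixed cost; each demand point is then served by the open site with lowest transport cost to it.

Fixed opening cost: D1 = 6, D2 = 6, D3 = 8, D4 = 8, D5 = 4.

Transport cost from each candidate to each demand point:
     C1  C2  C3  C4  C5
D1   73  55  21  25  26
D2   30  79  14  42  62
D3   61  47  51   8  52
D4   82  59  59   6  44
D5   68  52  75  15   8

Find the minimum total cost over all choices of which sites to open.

Open {D2, D3, D5}: assign each demand point to its cheapest open site.
  C1→D2 30, C2→D3 47, C3→D2 14, C4→D3 8, C5→D5 8
  transport cost 107, fixed 18 → total 125.
Compare {D2, D4, D5}: transport cost 110 + fixed 18 = 128.
Compare {D2, D5}: transport cost 119 + fixed 10 = 129.
Compare {D1, D2, D3, D5}: transport cost 107 + fixed 24 = 131.
All other subsets cost ≥ 128. Minimum total cost: 125.

125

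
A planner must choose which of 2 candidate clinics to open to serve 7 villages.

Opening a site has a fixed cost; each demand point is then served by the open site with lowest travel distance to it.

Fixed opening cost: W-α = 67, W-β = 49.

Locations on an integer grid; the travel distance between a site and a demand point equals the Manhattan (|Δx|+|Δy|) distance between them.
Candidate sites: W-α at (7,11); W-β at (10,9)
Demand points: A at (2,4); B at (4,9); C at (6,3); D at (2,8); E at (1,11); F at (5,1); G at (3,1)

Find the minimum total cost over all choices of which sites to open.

Open {W-β}: assign each demand point to its cheapest open site.
  A→W-β 13, B→W-β 6, C→W-β 10, D→W-β 9, E→W-β 11, F→W-β 13, G→W-β 15
  travel distance 77, fixed 49 → total 126.
Compare {W-α}: travel distance 66 + fixed 67 = 133.
Compare {W-α, W-β}: travel distance 66 + fixed 116 = 182.

126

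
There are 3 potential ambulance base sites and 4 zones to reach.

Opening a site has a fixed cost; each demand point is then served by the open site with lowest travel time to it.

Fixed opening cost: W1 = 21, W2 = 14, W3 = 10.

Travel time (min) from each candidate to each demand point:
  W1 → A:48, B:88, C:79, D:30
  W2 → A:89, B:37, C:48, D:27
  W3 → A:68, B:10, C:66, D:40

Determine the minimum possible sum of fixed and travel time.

177

Open {W2, W3}: assign each demand point to its cheapest open site.
  A→W3 68, B→W3 10, C→W2 48, D→W2 27
  travel time 153, fixed 24 → total 177.
Compare {W1, W2, W3}: travel time 133 + fixed 45 = 178.
Compare {W1, W3}: travel time 154 + fixed 31 = 185.
Compare {W3}: travel time 184 + fixed 10 = 194.
All other subsets cost ≥ 178. Minimum total cost: 177.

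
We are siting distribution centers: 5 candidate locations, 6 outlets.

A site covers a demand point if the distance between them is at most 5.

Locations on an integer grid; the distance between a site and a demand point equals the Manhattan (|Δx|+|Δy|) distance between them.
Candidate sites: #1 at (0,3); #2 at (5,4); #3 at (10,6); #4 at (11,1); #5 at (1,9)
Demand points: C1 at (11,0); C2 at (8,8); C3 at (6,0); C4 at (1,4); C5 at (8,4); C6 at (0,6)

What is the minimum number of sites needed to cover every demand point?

Coverage sets (demand points within 5 of each site):
  #1: {C4, C6}
  #2: {C3, C4, C5}
  #3: {C2, C5}
  #4: {C1}
  #5: {C4, C6}
No 3 sites suffice: every size-3 union leaves at least one demand point uncovered.
But {#1, #2, #3, #4} covers everything, so the minimum is 4.

4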